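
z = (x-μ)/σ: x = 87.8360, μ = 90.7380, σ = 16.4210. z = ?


z = (87.8360 - 90.7380)/16.4210
= -2.9020/16.4210
= -0.1767

z = -0.1767


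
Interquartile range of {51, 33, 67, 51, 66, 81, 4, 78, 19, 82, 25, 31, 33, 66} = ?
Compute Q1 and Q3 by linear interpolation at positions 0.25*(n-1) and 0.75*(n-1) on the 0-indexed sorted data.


Sorted: 4, 19, 25, 31, 33, 33, 51, 51, 66, 66, 67, 78, 81, 82
Q1 (25th %ile) = 31.5000
Q3 (75th %ile) = 66.7500
IQR = 66.7500 - 31.5000 = 35.2500

IQR = 35.2500


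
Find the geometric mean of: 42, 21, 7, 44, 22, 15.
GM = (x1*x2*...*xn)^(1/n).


Product = 42 × 21 × 7 × 44 × 22 × 15 = 89646480
GM = 89646480^(1/6) = 21.1554

GM = 21.1554


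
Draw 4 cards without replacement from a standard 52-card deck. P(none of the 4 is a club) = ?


P(no clubs) = (39/52) × (38/51) × (37/50) × (36/49)
= 0.3038

P = 0.3038


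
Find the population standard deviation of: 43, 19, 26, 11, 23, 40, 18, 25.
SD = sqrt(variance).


Mean = 25.6250
Variance = 103.9844
SD = sqrt(103.9844) = 10.1973

SD = 10.1973


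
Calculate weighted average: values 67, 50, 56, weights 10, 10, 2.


Numerator = 67*10 + 50*10 + 56*2 = 1282
Denominator = 10 + 10 + 2 = 22
WM = 1282/22 = 58.2727

WM = 58.2727


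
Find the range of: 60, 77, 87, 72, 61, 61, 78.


Max = 87, Min = 60
Range = 87 - 60 = 27

Range = 27


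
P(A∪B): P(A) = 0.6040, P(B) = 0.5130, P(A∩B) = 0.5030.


P(A∪B) = 0.6040 + 0.5130 - 0.5030
= 1.1170 - 0.5030
= 0.6140

P(A∪B) = 0.6140


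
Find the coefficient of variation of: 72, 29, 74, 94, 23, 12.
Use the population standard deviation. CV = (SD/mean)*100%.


Mean = 50.6667
SD = 30.5705
CV = (30.5705/50.6667)*100 = 60.3365%

CV = 60.3365%


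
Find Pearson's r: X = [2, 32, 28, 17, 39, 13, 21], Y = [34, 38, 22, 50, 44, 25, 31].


Mean X = 21.7143, Mean Y = 34.8571
SD X = 11.535217, SD Y = 9.264812
Cov = 20.530612
r = 20.530612/(11.535217*9.264812) = 0.1921

r = 0.1921


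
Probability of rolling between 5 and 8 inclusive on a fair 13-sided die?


Favorable outcomes (5 ≤ roll ≤ 8): 4
Total outcomes = 13
P = 4/13 = 0.3077

P = 0.3077


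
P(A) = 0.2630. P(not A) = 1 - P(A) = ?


P(not A) = 1 - 0.2630 = 0.7370

P(not A) = 0.7370


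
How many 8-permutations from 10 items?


P(10,8) = 10!/2!
= 3628800/2
= 1814400

P(10,8) = 1814400


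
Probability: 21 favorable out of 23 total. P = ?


P = 21/23 = 0.9130

P = 0.9130


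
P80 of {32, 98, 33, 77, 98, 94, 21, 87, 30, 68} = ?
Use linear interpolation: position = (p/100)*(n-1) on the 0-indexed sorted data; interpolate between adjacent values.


Sorted: 21, 30, 32, 33, 68, 77, 87, 94, 98, 98
n = 10
Index = 80/100 * 9 = 7.2000
Lower = data[7] = 94, Upper = data[8] = 98
P80 = 94 + 0.2000*(4) = 94.8000

P80 = 94.8000


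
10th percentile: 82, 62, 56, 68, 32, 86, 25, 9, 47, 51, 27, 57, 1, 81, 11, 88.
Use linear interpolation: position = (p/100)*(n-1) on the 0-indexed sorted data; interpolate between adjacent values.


Sorted: 1, 9, 11, 25, 27, 32, 47, 51, 56, 57, 62, 68, 81, 82, 86, 88
n = 16
Index = 10/100 * 15 = 1.5000
Lower = data[1] = 9, Upper = data[2] = 11
P10 = 9 + 0.5000*(2) = 10.0000

P10 = 10.0000


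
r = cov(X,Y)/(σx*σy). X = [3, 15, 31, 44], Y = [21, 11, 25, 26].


Mean X = 23.2500, Mean Y = 20.7500
SD X = 15.562374, SD Y = 5.931905
Cov = 54.312500
r = 54.312500/(15.562374*5.931905) = 0.5883

r = 0.5883


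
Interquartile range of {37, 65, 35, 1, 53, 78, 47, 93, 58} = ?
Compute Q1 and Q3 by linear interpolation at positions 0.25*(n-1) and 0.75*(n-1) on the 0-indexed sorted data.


Sorted: 1, 35, 37, 47, 53, 58, 65, 78, 93
Q1 (25th %ile) = 37.0000
Q3 (75th %ile) = 65.0000
IQR = 65.0000 - 37.0000 = 28.0000

IQR = 28.0000


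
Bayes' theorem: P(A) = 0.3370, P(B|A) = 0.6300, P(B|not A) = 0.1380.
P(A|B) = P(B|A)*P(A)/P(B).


P(B) = P(B|A)*P(A) + P(B|A')*P(A')
= 0.6300*0.3370 + 0.1380*0.6630
= 0.212310 + 0.091494 = 0.303804
P(A|B) = 0.212310/0.303804 = 0.6988

P(A|B) = 0.6988


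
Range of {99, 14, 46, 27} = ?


Max = 99, Min = 14
Range = 99 - 14 = 85

Range = 85


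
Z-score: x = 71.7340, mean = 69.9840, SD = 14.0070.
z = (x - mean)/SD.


z = (71.7340 - 69.9840)/14.0070
= 1.7500/14.0070
= 0.1249

z = 0.1249


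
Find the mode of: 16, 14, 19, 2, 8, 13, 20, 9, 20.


Frequencies: 2:1, 8:1, 9:1, 13:1, 14:1, 16:1, 19:1, 20:2
Max frequency = 2
Mode = 20

Mode = 20


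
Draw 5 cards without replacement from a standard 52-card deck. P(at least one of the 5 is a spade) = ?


P(at least one) = 1 - P(none)
P(none) = (39/52) × (38/51) × (37/50) × (36/49) × (35/48) = 0.221534
P(at least one) = 1 - 0.221534 = 0.7785

P = 0.7785


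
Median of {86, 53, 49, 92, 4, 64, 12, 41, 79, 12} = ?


Sorted: 4, 12, 12, 41, 49, 53, 64, 79, 86, 92
n = 10 (even)
Middle values: 49 and 53
Median = (49+53)/2 = 51.0000

Median = 51.0000


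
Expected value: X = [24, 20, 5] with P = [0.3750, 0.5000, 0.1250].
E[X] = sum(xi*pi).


E[X] = 24*0.3750 + 20*0.5000 + 5*0.1250
= 9.0000 + 10.0000 + 0.6250
= 19.6250

E[X] = 19.6250


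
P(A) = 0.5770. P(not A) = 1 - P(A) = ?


P(not A) = 1 - 0.5770 = 0.4230

P(not A) = 0.4230


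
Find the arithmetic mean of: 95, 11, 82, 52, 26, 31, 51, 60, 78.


Sum = 95 + 11 + 82 + 52 + 26 + 31 + 51 + 60 + 78 = 486
n = 9
Mean = 486/9 = 54.0000

Mean = 54.0000


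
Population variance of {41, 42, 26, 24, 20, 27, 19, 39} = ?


Mean = 29.7500
Squared deviations: 126.5625, 150.0625, 14.0625, 33.0625, 95.0625, 7.5625, 115.5625, 85.5625
Sum = 627.5000
Variance = 627.5000/8 = 78.4375

Variance = 78.4375


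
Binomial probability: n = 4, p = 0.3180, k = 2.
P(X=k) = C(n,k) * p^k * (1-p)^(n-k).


C(4,2) = 6
p^2 = 0.101124
(1-p)^2 = 0.465124
P = 6 * 0.101124 * 0.465124 = 0.2822

P(X=2) = 0.2822


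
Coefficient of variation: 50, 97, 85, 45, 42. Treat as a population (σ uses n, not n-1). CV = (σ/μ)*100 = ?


Mean = 63.8000
SD = 22.6751
CV = (22.6751/63.8000)*100 = 35.5409%

CV = 35.5409%


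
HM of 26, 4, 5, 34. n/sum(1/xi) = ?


Sum of reciprocals = 1/26 + 1/4 + 1/5 + 1/34 = 0.517873
HM = 4/0.517873 = 7.7239

HM = 7.7239


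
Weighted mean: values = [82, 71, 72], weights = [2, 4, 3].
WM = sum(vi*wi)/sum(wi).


Numerator = 82*2 + 71*4 + 72*3 = 664
Denominator = 2 + 4 + 3 = 9
WM = 664/9 = 73.7778

WM = 73.7778


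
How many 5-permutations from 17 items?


P(17,5) = 17!/12!
= 355687428096000/479001600
= 742560

P(17,5) = 742560


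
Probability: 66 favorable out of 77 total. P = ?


P = 66/77 = 0.8571

P = 0.8571


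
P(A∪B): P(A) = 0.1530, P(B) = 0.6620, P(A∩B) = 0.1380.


P(A∪B) = 0.1530 + 0.6620 - 0.1380
= 0.8150 - 0.1380
= 0.6770

P(A∪B) = 0.6770


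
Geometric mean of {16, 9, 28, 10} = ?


Product = 16 × 9 × 28 × 10 = 40320
GM = 40320^(1/4) = 14.1703

GM = 14.1703


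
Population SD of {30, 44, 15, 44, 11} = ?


Mean = 28.8000
Variance = 194.1600
SD = sqrt(194.1600) = 13.9341

SD = 13.9341


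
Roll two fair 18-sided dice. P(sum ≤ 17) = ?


Total outcomes = 18×18 = 324
Favorable (sum ≤ 17): 136
P = 136/324 = 0.4198

P = 0.4198


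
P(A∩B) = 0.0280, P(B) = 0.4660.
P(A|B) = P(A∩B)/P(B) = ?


P(A|B) = 0.0280/0.4660 = 0.0601

P(A|B) = 0.0601


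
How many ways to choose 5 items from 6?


C(6,5) = 6!/(5! × 1!)
= 720/(120 × 1)
= 6

C(6,5) = 6


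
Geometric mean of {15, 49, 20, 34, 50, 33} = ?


Product = 15 × 49 × 20 × 34 × 50 × 33 = 824670000
GM = 824670000^(1/6) = 30.6229

GM = 30.6229


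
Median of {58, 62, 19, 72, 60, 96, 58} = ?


Sorted: 19, 58, 58, 60, 62, 72, 96
n = 7 (odd)
Middle value = 60

Median = 60


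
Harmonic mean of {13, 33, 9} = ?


Sum of reciprocals = 1/13 + 1/33 + 1/9 = 0.218337
HM = 3/0.218337 = 13.7402

HM = 13.7402


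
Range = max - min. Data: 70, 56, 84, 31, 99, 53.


Max = 99, Min = 31
Range = 99 - 31 = 68

Range = 68


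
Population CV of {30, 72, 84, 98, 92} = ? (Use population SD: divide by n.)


Mean = 75.2000
SD = 24.2190
CV = (24.2190/75.2000)*100 = 32.2061%

CV = 32.2061%


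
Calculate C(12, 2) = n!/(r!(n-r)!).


C(12,2) = 12!/(2! × 10!)
= 479001600/(2 × 3628800)
= 66

C(12,2) = 66


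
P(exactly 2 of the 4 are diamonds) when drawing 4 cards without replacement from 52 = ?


Hypergeometric: P(X=2) = C(13,2)·C(39,2) / C(52,4)
= 78 × 741 / 270725
= 57798/270725 = 0.2135

P = 0.2135


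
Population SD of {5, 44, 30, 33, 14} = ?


Mean = 25.2000
Variance = 194.1600
SD = sqrt(194.1600) = 13.9341

SD = 13.9341


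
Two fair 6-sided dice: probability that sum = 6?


Total outcomes = 6×6 = 36
Favorable (sum = 6): 5
P = 5/36 = 0.1389

P = 0.1389


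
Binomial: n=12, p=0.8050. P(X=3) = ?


C(12,3) = 220
p^3 = 0.521660
(1-p)^9 = 4.076726e-07
P = 220 * 0.521660 * 4.076726e-07 = 4.6787e-05

P(X=3) = 4.6787e-05


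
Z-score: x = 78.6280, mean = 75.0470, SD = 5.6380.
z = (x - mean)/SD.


z = (78.6280 - 75.0470)/5.6380
= 3.5810/5.6380
= 0.6352

z = 0.6352


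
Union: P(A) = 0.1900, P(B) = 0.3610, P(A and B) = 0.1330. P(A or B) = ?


P(A∪B) = 0.1900 + 0.3610 - 0.1330
= 0.5510 - 0.1330
= 0.4180

P(A∪B) = 0.4180


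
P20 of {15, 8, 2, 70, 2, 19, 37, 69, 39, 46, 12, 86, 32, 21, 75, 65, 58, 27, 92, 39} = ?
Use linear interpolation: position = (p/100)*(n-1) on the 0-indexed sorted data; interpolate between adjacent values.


Sorted: 2, 2, 8, 12, 15, 19, 21, 27, 32, 37, 39, 39, 46, 58, 65, 69, 70, 75, 86, 92
n = 20
Index = 20/100 * 19 = 3.8000
Lower = data[3] = 12, Upper = data[4] = 15
P20 = 12 + 0.8000*(3) = 14.4000

P20 = 14.4000


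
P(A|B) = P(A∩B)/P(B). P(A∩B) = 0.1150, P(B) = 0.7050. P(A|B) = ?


P(A|B) = 0.1150/0.7050 = 0.1631

P(A|B) = 0.1631


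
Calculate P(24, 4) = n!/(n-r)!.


P(24,4) = 24!/20!
= 620448401733239439360000/2432902008176640000
= 255024

P(24,4) = 255024


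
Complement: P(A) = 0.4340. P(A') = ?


P(not A) = 1 - 0.4340 = 0.5660

P(not A) = 0.5660


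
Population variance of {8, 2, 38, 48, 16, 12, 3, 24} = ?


Mean = 18.8750
Squared deviations: 118.2656, 284.7656, 365.7656, 848.2656, 8.2656, 47.2656, 252.0156, 26.2656
Sum = 1950.8750
Variance = 1950.8750/8 = 243.8594

Variance = 243.8594


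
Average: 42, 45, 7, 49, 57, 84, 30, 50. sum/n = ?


Sum = 42 + 45 + 7 + 49 + 57 + 84 + 30 + 50 = 364
n = 8
Mean = 364/8 = 45.5000

Mean = 45.5000


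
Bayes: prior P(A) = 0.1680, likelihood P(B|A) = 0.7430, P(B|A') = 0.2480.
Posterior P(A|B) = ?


P(B) = P(B|A)*P(A) + P(B|A')*P(A')
= 0.7430*0.1680 + 0.2480*0.8320
= 0.124824 + 0.206336 = 0.331160
P(A|B) = 0.124824/0.331160 = 0.3769

P(A|B) = 0.3769


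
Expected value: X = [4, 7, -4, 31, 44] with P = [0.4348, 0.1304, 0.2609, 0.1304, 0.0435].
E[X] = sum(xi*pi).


E[X] = 4*0.4348 + 7*0.1304 - 4*0.2609 + 31*0.1304 + 44*0.0435
= 1.7392 + 0.9128 - 1.0436 + 4.0424 + 1.9140
= 7.5648

E[X] = 7.5648


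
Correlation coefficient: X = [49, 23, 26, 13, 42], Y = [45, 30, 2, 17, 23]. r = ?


Mean X = 30.6000, Mean Y = 23.4000
SD X = 13.093510, SD Y = 14.207041
Cov = 110.760000
r = 110.760000/(13.093510*14.207041) = 0.5954

r = 0.5954


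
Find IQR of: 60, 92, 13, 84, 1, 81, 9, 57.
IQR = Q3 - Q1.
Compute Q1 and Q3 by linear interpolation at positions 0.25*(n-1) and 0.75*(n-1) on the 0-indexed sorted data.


Sorted: 1, 9, 13, 57, 60, 81, 84, 92
Q1 (25th %ile) = 12.0000
Q3 (75th %ile) = 81.7500
IQR = 81.7500 - 12.0000 = 69.7500

IQR = 69.7500


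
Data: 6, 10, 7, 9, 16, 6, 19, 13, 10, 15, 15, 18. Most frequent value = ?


Frequencies: 6:2, 7:1, 9:1, 10:2, 13:1, 15:2, 16:1, 18:1, 19:1
Max frequency = 2
Mode = 6, 10, 15

Mode = 6, 10, 15


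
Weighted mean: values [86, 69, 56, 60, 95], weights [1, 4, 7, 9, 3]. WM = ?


Numerator = 86*1 + 69*4 + 56*7 + 60*9 + 95*3 = 1579
Denominator = 1 + 4 + 7 + 9 + 3 = 24
WM = 1579/24 = 65.7917

WM = 65.7917


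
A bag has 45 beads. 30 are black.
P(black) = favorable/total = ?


P = 30/45 = 0.6667

P = 0.6667


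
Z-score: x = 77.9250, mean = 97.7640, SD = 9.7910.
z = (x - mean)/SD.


z = (77.9250 - 97.7640)/9.7910
= -19.8390/9.7910
= -2.0262

z = -2.0262


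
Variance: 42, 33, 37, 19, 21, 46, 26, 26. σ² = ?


Mean = 31.2500
Squared deviations: 115.5625, 3.0625, 33.0625, 150.0625, 105.0625, 217.5625, 27.5625, 27.5625
Sum = 679.5000
Variance = 679.5000/8 = 84.9375

Variance = 84.9375


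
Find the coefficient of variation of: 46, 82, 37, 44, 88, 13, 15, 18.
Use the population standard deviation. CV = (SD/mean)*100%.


Mean = 42.8750
SD = 27.1590
CV = (27.1590/42.8750)*100 = 63.3445%

CV = 63.3445%


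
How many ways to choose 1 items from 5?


C(5,1) = 5!/(1! × 4!)
= 120/(1 × 24)
= 5

C(5,1) = 5


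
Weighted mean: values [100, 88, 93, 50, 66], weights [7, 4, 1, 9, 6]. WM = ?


Numerator = 100*7 + 88*4 + 93*1 + 50*9 + 66*6 = 1991
Denominator = 7 + 4 + 1 + 9 + 6 = 27
WM = 1991/27 = 73.7407

WM = 73.7407


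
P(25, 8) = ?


P(25,8) = 25!/17!
= 15511210043330985984000000/355687428096000
= 43609104000

P(25,8) = 43609104000


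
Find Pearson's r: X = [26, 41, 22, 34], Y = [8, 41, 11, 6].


Mean X = 30.7500, Mean Y = 16.5000
SD X = 7.327175, SD Y = 14.256577
Cov = 76.375000
r = 76.375000/(7.327175*14.256577) = 0.7311

r = 0.7311


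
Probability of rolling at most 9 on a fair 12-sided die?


Favorable outcomes (roll ≤ 9): 9
Total outcomes = 12
P = 9/12 = 0.7500

P = 0.7500


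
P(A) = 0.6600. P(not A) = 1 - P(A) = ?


P(not A) = 1 - 0.6600 = 0.3400

P(not A) = 0.3400


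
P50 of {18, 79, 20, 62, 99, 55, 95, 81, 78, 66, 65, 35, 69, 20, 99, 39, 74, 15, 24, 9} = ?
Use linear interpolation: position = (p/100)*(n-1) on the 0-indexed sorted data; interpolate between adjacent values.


Sorted: 9, 15, 18, 20, 20, 24, 35, 39, 55, 62, 65, 66, 69, 74, 78, 79, 81, 95, 99, 99
n = 20
Index = 50/100 * 19 = 9.5000
Lower = data[9] = 62, Upper = data[10] = 65
P50 = 62 + 0.5000*(3) = 63.5000

P50 = 63.5000


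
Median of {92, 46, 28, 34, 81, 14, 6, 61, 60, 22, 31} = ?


Sorted: 6, 14, 22, 28, 31, 34, 46, 60, 61, 81, 92
n = 11 (odd)
Middle value = 34

Median = 34


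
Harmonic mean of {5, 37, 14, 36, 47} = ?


Sum of reciprocals = 1/5 + 1/37 + 1/14 + 1/36 + 1/47 = 0.347510
HM = 5/0.347510 = 14.3881

HM = 14.3881


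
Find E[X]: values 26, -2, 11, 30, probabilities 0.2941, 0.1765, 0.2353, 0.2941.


E[X] = 26*0.2941 - 2*0.1765 + 11*0.2353 + 30*0.2941
= 7.6466 - 0.3530 + 2.5883 + 8.8230
= 18.7049

E[X] = 18.7049


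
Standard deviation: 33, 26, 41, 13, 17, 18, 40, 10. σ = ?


Mean = 24.7500
Variance = 128.4375
SD = sqrt(128.4375) = 11.3330

SD = 11.3330


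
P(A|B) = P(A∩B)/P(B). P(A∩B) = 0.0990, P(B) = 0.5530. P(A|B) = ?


P(A|B) = 0.0990/0.5530 = 0.1790

P(A|B) = 0.1790


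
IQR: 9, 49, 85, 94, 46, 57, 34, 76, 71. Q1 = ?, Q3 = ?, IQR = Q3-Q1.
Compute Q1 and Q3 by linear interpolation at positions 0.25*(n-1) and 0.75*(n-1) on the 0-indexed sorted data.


Sorted: 9, 34, 46, 49, 57, 71, 76, 85, 94
Q1 (25th %ile) = 46.0000
Q3 (75th %ile) = 76.0000
IQR = 76.0000 - 46.0000 = 30.0000

IQR = 30.0000


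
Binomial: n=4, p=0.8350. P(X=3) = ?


C(4,3) = 4
p^3 = 0.582183
(1-p)^1 = 0.165000
P = 4 * 0.582183 * 0.165000 = 0.3842

P(X=3) = 0.3842


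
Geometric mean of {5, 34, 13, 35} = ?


Product = 5 × 34 × 13 × 35 = 77350
GM = 77350^(1/4) = 16.6769

GM = 16.6769


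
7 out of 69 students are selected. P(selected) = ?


P = 7/69 = 0.1014

P = 0.1014


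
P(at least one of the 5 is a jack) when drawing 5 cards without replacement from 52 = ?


P(at least one) = 1 - P(none)
P(none) = (48/52) × (47/51) × (46/50) × (45/49) × (44/48) = 0.658842
P(at least one) = 1 - 0.658842 = 0.3412

P = 0.3412


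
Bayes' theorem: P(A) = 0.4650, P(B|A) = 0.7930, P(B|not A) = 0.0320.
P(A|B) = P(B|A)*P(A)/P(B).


P(B) = P(B|A)*P(A) + P(B|A')*P(A')
= 0.7930*0.4650 + 0.0320*0.5350
= 0.368745 + 0.017120 = 0.385865
P(A|B) = 0.368745/0.385865 = 0.9556

P(A|B) = 0.9556


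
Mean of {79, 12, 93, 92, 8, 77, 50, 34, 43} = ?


Sum = 79 + 12 + 93 + 92 + 8 + 77 + 50 + 34 + 43 = 488
n = 9
Mean = 488/9 = 54.2222

Mean = 54.2222


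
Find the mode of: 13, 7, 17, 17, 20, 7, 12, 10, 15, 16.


Frequencies: 7:2, 10:1, 12:1, 13:1, 15:1, 16:1, 17:2, 20:1
Max frequency = 2
Mode = 7, 17

Mode = 7, 17


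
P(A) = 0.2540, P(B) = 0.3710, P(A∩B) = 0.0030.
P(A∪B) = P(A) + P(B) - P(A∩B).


P(A∪B) = 0.2540 + 0.3710 - 0.0030
= 0.6250 - 0.0030
= 0.6220

P(A∪B) = 0.6220


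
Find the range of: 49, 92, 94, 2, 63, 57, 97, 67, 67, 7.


Max = 97, Min = 2
Range = 97 - 2 = 95

Range = 95


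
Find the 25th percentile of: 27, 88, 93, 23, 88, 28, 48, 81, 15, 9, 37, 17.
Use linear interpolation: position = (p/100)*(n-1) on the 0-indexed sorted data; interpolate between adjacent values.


Sorted: 9, 15, 17, 23, 27, 28, 37, 48, 81, 88, 88, 93
n = 12
Index = 25/100 * 11 = 2.7500
Lower = data[2] = 17, Upper = data[3] = 23
P25 = 17 + 0.7500*(6) = 21.5000

P25 = 21.5000


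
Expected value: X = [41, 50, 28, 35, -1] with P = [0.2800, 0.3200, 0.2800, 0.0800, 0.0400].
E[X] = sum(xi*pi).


E[X] = 41*0.2800 + 50*0.3200 + 28*0.2800 + 35*0.0800 - 1*0.0400
= 11.4800 + 16.0000 + 7.8400 + 2.8000 - 0.0400
= 38.0800

E[X] = 38.0800


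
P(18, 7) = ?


P(18,7) = 18!/11!
= 6402373705728000/39916800
= 160392960

P(18,7) = 160392960


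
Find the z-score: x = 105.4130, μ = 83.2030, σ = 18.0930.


z = (105.4130 - 83.2030)/18.0930
= 22.2100/18.0930
= 1.2275

z = 1.2275


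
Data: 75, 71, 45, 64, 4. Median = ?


Sorted: 4, 45, 64, 71, 75
n = 5 (odd)
Middle value = 64

Median = 64


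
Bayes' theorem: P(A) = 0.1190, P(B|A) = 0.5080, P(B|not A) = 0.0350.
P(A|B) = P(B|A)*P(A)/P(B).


P(B) = P(B|A)*P(A) + P(B|A')*P(A')
= 0.5080*0.1190 + 0.0350*0.8810
= 0.060452 + 0.030835 = 0.091287
P(A|B) = 0.060452/0.091287 = 0.6622

P(A|B) = 0.6622


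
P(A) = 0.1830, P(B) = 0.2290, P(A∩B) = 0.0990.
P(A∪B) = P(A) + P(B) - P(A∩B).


P(A∪B) = 0.1830 + 0.2290 - 0.0990
= 0.4120 - 0.0990
= 0.3130

P(A∪B) = 0.3130


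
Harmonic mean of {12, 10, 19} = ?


Sum of reciprocals = 1/12 + 1/10 + 1/19 = 0.235965
HM = 3/0.235965 = 12.7138

HM = 12.7138


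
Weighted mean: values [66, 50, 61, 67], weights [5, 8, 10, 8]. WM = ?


Numerator = 66*5 + 50*8 + 61*10 + 67*8 = 1876
Denominator = 5 + 8 + 10 + 8 = 31
WM = 1876/31 = 60.5161

WM = 60.5161


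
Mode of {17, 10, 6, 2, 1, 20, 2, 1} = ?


Frequencies: 1:2, 2:2, 6:1, 10:1, 17:1, 20:1
Max frequency = 2
Mode = 1, 2

Mode = 1, 2


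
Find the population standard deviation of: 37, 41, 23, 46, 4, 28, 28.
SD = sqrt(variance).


Mean = 29.5714
Variance = 165.3878
SD = sqrt(165.3878) = 12.8603

SD = 12.8603


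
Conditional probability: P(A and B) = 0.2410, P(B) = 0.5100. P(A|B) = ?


P(A|B) = 0.2410/0.5100 = 0.4725

P(A|B) = 0.4725


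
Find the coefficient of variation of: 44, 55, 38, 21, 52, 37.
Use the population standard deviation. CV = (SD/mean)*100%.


Mean = 41.1667
SD = 11.1865
CV = (11.1865/41.1667)*100 = 27.1738%

CV = 27.1738%


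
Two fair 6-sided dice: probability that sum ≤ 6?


Total outcomes = 6×6 = 36
Favorable (sum ≤ 6): 15
P = 15/36 = 0.4167

P = 0.4167


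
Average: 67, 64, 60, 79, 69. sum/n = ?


Sum = 67 + 64 + 60 + 79 + 69 = 339
n = 5
Mean = 339/5 = 67.8000

Mean = 67.8000


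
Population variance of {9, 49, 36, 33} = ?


Mean = 31.7500
Squared deviations: 517.5625, 297.5625, 18.0625, 1.5625
Sum = 834.7500
Variance = 834.7500/4 = 208.6875

Variance = 208.6875


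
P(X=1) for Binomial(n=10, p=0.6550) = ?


C(10,1) = 10
p^1 = 0.655000
(1-p)^9 = 6.924236e-05
P = 10 * 0.655000 * 6.924236e-05 = 0.0005

P(X=1) = 0.0005


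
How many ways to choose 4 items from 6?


C(6,4) = 6!/(4! × 2!)
= 720/(24 × 2)
= 15

C(6,4) = 15


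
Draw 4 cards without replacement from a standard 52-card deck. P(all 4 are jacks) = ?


P(all jacks) = (4/52) × (3/51) × (2/50) × (1/49)
= 3.6938e-06

P = 3.6938e-06


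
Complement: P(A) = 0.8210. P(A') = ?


P(not A) = 1 - 0.8210 = 0.1790

P(not A) = 0.1790


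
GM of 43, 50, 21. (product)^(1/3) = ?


Product = 43 × 50 × 21 = 45150
GM = 45150^(1/3) = 35.6084

GM = 35.6084


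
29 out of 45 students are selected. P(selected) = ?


P = 29/45 = 0.6444

P = 0.6444


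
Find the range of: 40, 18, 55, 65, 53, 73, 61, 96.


Max = 96, Min = 18
Range = 96 - 18 = 78

Range = 78


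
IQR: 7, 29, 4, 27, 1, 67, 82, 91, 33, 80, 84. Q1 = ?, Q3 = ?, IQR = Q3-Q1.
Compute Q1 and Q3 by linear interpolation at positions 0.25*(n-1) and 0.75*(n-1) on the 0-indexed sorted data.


Sorted: 1, 4, 7, 27, 29, 33, 67, 80, 82, 84, 91
Q1 (25th %ile) = 17.0000
Q3 (75th %ile) = 81.0000
IQR = 81.0000 - 17.0000 = 64.0000

IQR = 64.0000


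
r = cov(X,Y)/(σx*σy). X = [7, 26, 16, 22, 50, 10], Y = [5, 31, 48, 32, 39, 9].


Mean X = 21.8333, Mean Y = 27.3333
SD X = 14.170588, SD Y = 15.456031
Cov = 128.722222
r = 128.722222/(14.170588*15.456031) = 0.5877

r = 0.5877


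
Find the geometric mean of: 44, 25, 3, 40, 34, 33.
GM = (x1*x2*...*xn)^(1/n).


Product = 44 × 25 × 3 × 40 × 34 × 33 = 148104000
GM = 148104000^(1/6) = 23.0018

GM = 23.0018


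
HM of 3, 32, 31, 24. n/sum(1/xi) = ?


Sum of reciprocals = 1/3 + 1/32 + 1/31 + 1/24 = 0.438508
HM = 4/0.438508 = 9.1218

HM = 9.1218


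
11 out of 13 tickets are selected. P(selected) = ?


P = 11/13 = 0.8462

P = 0.8462


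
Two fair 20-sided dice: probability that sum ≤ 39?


Total outcomes = 20×20 = 400
Favorable (sum ≤ 39): 399
P = 399/400 = 0.9975

P = 0.9975


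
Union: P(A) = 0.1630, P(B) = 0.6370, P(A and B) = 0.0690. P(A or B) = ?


P(A∪B) = 0.1630 + 0.6370 - 0.0690
= 0.8000 - 0.0690
= 0.7310

P(A∪B) = 0.7310


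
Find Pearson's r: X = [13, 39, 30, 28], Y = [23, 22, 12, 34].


Mean X = 27.5000, Mean Y = 22.7500
SD X = 9.340771, SD Y = 7.790218
Cov = -8.375000
r = -8.375000/(9.340771*7.790218) = -0.1151

r = -0.1151


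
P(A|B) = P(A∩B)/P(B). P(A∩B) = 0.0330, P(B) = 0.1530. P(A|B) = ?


P(A|B) = 0.0330/0.1530 = 0.2157

P(A|B) = 0.2157


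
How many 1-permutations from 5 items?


P(5,1) = 5!/4!
= 120/24
= 5

P(5,1) = 5


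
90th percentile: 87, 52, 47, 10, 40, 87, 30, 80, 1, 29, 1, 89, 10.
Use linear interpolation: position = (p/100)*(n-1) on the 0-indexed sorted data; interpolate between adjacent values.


Sorted: 1, 1, 10, 10, 29, 30, 40, 47, 52, 80, 87, 87, 89
n = 13
Index = 90/100 * 12 = 10.8000
Lower = data[10] = 87, Upper = data[11] = 87
P90 = 87 + 0.8000*(0) = 87.0000

P90 = 87.0000


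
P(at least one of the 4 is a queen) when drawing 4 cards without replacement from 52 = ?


P(at least one) = 1 - P(none)
P(none) = (48/52) × (47/51) × (46/50) × (45/49) = 0.718737
P(at least one) = 1 - 0.718737 = 0.2813

P = 0.2813


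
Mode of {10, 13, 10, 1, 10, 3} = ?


Frequencies: 1:1, 3:1, 10:3, 13:1
Max frequency = 3
Mode = 10

Mode = 10


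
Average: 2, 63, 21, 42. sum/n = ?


Sum = 2 + 63 + 21 + 42 = 128
n = 4
Mean = 128/4 = 32.0000

Mean = 32.0000


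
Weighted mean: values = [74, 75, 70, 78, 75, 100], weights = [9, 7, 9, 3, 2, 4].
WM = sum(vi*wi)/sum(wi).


Numerator = 74*9 + 75*7 + 70*9 + 78*3 + 75*2 + 100*4 = 2605
Denominator = 9 + 7 + 9 + 3 + 2 + 4 = 34
WM = 2605/34 = 76.6176

WM = 76.6176


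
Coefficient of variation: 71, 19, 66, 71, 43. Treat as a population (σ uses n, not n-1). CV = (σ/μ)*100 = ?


Mean = 54.0000
SD = 20.3372
CV = (20.3372/54.0000)*100 = 37.6614%

CV = 37.6614%


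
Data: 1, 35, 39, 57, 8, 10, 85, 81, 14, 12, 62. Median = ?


Sorted: 1, 8, 10, 12, 14, 35, 39, 57, 62, 81, 85
n = 11 (odd)
Middle value = 35

Median = 35


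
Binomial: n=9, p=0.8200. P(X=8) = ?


C(9,8) = 9
p^8 = 0.204414
(1-p)^1 = 0.180000
P = 9 * 0.204414 * 0.180000 = 0.3312

P(X=8) = 0.3312


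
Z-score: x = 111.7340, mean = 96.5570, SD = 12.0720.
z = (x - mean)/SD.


z = (111.7340 - 96.5570)/12.0720
= 15.1770/12.0720
= 1.2572

z = 1.2572


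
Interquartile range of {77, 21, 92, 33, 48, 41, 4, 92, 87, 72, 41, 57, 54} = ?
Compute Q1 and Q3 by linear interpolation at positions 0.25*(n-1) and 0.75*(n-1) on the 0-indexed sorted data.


Sorted: 4, 21, 33, 41, 41, 48, 54, 57, 72, 77, 87, 92, 92
Q1 (25th %ile) = 41.0000
Q3 (75th %ile) = 77.0000
IQR = 77.0000 - 41.0000 = 36.0000

IQR = 36.0000


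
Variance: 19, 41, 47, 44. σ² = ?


Mean = 37.7500
Squared deviations: 351.5625, 10.5625, 85.5625, 39.0625
Sum = 486.7500
Variance = 486.7500/4 = 121.6875

Variance = 121.6875


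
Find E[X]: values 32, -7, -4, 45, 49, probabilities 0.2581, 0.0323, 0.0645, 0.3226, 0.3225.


E[X] = 32*0.2581 - 7*0.0323 - 4*0.0645 + 45*0.3226 + 49*0.3225
= 8.2592 - 0.2261 - 0.2580 + 14.5170 + 15.8025
= 38.0946

E[X] = 38.0946


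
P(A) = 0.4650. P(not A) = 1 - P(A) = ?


P(not A) = 1 - 0.4650 = 0.5350

P(not A) = 0.5350


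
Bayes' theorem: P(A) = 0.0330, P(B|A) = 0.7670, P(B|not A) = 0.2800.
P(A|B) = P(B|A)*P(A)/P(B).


P(B) = P(B|A)*P(A) + P(B|A')*P(A')
= 0.7670*0.0330 + 0.2800*0.9670
= 0.025311 + 0.270760 = 0.296071
P(A|B) = 0.025311/0.296071 = 0.0855

P(A|B) = 0.0855


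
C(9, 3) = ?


C(9,3) = 9!/(3! × 6!)
= 362880/(6 × 720)
= 84

C(9,3) = 84


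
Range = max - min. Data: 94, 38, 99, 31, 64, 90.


Max = 99, Min = 31
Range = 99 - 31 = 68

Range = 68


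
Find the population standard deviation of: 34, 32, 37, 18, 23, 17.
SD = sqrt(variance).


Mean = 26.8333
Variance = 61.8056
SD = sqrt(61.8056) = 7.8617

SD = 7.8617


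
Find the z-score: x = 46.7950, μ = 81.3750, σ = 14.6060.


z = (46.7950 - 81.3750)/14.6060
= -34.5800/14.6060
= -2.3675

z = -2.3675


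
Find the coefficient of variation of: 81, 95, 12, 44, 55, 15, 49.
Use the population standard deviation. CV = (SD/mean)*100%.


Mean = 50.1429
SD = 28.5779
CV = (28.5779/50.1429)*100 = 56.9929%

CV = 56.9929%


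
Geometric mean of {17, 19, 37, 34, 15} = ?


Product = 17 × 19 × 37 × 34 × 15 = 6095010
GM = 6095010^(1/5) = 22.7507

GM = 22.7507


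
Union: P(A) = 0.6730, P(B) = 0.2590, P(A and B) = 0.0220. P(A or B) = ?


P(A∪B) = 0.6730 + 0.2590 - 0.0220
= 0.9320 - 0.0220
= 0.9100

P(A∪B) = 0.9100


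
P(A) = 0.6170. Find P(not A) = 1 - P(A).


P(not A) = 1 - 0.6170 = 0.3830

P(not A) = 0.3830


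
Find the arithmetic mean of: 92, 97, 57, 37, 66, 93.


Sum = 92 + 97 + 57 + 37 + 66 + 93 = 442
n = 6
Mean = 442/6 = 73.6667

Mean = 73.6667


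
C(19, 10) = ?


C(19,10) = 19!/(10! × 9!)
= 121645100408832000/(3628800 × 362880)
= 92378

C(19,10) = 92378


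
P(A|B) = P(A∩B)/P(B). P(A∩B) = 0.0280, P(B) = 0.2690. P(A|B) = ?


P(A|B) = 0.0280/0.2690 = 0.1041

P(A|B) = 0.1041


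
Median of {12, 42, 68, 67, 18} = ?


Sorted: 12, 18, 42, 67, 68
n = 5 (odd)
Middle value = 42

Median = 42


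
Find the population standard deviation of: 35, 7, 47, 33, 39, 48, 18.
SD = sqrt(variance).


Mean = 32.4286
Variance = 194.2449
SD = sqrt(194.2449) = 13.9372

SD = 13.9372


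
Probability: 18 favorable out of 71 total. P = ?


P = 18/71 = 0.2535

P = 0.2535


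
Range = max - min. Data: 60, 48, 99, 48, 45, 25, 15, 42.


Max = 99, Min = 15
Range = 99 - 15 = 84

Range = 84


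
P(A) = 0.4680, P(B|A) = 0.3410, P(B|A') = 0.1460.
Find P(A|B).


P(B) = P(B|A)*P(A) + P(B|A')*P(A')
= 0.3410*0.4680 + 0.1460*0.5320
= 0.159588 + 0.077672 = 0.237260
P(A|B) = 0.159588/0.237260 = 0.6726

P(A|B) = 0.6726


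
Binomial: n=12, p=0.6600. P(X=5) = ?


C(12,5) = 792
p^5 = 0.125233
(1-p)^7 = 0.000525
P = 792 * 0.125233 * 0.000525 = 0.0521

P(X=5) = 0.0521


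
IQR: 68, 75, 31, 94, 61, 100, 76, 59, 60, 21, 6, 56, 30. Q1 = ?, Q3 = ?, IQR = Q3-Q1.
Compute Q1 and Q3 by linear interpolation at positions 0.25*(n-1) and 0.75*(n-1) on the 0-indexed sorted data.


Sorted: 6, 21, 30, 31, 56, 59, 60, 61, 68, 75, 76, 94, 100
Q1 (25th %ile) = 31.0000
Q3 (75th %ile) = 75.0000
IQR = 75.0000 - 31.0000 = 44.0000

IQR = 44.0000


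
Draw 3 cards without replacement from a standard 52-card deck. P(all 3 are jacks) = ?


P(all jacks) = (4/52) × (3/51) × (2/50)
= 0.0002

P = 0.0002


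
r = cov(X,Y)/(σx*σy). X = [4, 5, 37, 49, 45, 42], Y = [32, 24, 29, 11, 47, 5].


Mean X = 30.3333, Mean Y = 24.6667
SD X = 18.616003, SD Y = 13.816255
Cov = -50.722222
r = -50.722222/(18.616003*13.816255) = -0.1972

r = -0.1972


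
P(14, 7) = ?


P(14,7) = 14!/7!
= 87178291200/5040
= 17297280

P(14,7) = 17297280


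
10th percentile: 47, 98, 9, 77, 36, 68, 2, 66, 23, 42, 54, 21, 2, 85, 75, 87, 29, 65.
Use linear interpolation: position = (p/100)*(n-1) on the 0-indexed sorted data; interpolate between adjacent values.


Sorted: 2, 2, 9, 21, 23, 29, 36, 42, 47, 54, 65, 66, 68, 75, 77, 85, 87, 98
n = 18
Index = 10/100 * 17 = 1.7000
Lower = data[1] = 2, Upper = data[2] = 9
P10 = 2 + 0.7000*(7) = 6.9000

P10 = 6.9000


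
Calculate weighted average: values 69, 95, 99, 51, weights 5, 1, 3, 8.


Numerator = 69*5 + 95*1 + 99*3 + 51*8 = 1145
Denominator = 5 + 1 + 3 + 8 = 17
WM = 1145/17 = 67.3529

WM = 67.3529


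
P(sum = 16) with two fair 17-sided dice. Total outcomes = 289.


Total outcomes = 17×17 = 289
Favorable (sum = 16): 15
P = 15/289 = 0.0519

P = 0.0519


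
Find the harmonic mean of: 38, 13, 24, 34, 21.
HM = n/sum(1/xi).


Sum of reciprocals = 1/38 + 1/13 + 1/24 + 1/34 + 1/21 = 0.221936
HM = 5/0.221936 = 22.5290

HM = 22.5290


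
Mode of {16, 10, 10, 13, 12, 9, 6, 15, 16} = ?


Frequencies: 6:1, 9:1, 10:2, 12:1, 13:1, 15:1, 16:2
Max frequency = 2
Mode = 10, 16

Mode = 10, 16


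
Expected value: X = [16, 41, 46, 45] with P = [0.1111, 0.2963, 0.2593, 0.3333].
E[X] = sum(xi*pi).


E[X] = 16*0.1111 + 41*0.2963 + 46*0.2593 + 45*0.3333
= 1.7776 + 12.1483 + 11.9278 + 14.9985
= 40.8522

E[X] = 40.8522


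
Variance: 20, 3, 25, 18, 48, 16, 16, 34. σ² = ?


Mean = 22.5000
Squared deviations: 6.2500, 380.2500, 6.2500, 20.2500, 650.2500, 42.2500, 42.2500, 132.2500
Sum = 1280.0000
Variance = 1280.0000/8 = 160.0000

Variance = 160.0000


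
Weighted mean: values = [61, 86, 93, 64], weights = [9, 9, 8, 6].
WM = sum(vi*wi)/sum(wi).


Numerator = 61*9 + 86*9 + 93*8 + 64*6 = 2451
Denominator = 9 + 9 + 8 + 6 = 32
WM = 2451/32 = 76.5938

WM = 76.5938


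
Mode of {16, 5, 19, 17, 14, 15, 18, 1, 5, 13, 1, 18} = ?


Frequencies: 1:2, 5:2, 13:1, 14:1, 15:1, 16:1, 17:1, 18:2, 19:1
Max frequency = 2
Mode = 1, 5, 18

Mode = 1, 5, 18


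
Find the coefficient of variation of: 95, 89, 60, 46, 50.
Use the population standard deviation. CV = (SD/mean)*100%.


Mean = 68.0000
SD = 20.2089
CV = (20.2089/68.0000)*100 = 29.7190%

CV = 29.7190%


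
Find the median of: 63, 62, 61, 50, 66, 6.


Sorted: 6, 50, 61, 62, 63, 66
n = 6 (even)
Middle values: 61 and 62
Median = (61+62)/2 = 61.5000

Median = 61.5000


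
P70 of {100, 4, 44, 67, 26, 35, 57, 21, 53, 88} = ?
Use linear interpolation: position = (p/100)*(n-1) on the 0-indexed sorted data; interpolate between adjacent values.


Sorted: 4, 21, 26, 35, 44, 53, 57, 67, 88, 100
n = 10
Index = 70/100 * 9 = 6.3000
Lower = data[6] = 57, Upper = data[7] = 67
P70 = 57 + 0.3000*(10) = 60.0000

P70 = 60.0000


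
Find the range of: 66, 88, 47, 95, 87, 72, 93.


Max = 95, Min = 47
Range = 95 - 47 = 48

Range = 48


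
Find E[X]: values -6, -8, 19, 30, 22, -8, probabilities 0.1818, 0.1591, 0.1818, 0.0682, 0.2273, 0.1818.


E[X] = -6*0.1818 - 8*0.1591 + 19*0.1818 + 30*0.0682 + 22*0.2273 - 8*0.1818
= -1.0908 - 1.2728 + 3.4542 + 2.0460 + 5.0006 - 1.4544
= 6.6828

E[X] = 6.6828


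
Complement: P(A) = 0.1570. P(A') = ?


P(not A) = 1 - 0.1570 = 0.8430

P(not A) = 0.8430


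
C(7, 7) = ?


C(7,7) = 7!/(7! × 0!)
= 5040/(5040 × 1)
= 1

C(7,7) = 1


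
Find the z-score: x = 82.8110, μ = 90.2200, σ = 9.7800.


z = (82.8110 - 90.2200)/9.7800
= -7.4090/9.7800
= -0.7576

z = -0.7576


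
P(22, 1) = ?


P(22,1) = 22!/21!
= 1124000727777607680000/51090942171709440000
= 22

P(22,1) = 22


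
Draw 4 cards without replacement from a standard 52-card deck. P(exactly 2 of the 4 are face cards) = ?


Hypergeometric: P(X=2) = C(12,2)·C(40,2) / C(52,4)
= 66 × 780 / 270725
= 51480/270725 = 0.1902

P = 0.1902


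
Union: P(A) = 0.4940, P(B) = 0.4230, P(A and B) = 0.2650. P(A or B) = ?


P(A∪B) = 0.4940 + 0.4230 - 0.2650
= 0.9170 - 0.2650
= 0.6520

P(A∪B) = 0.6520


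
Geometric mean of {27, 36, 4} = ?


Product = 27 × 36 × 4 = 3888
GM = 3888^(1/3) = 15.7244

GM = 15.7244


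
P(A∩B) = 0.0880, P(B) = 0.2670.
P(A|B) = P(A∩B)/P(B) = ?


P(A|B) = 0.0880/0.2670 = 0.3296

P(A|B) = 0.3296


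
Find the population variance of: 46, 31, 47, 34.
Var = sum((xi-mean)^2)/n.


Mean = 39.5000
Squared deviations: 42.2500, 72.2500, 56.2500, 30.2500
Sum = 201.0000
Variance = 201.0000/4 = 50.2500

Variance = 50.2500


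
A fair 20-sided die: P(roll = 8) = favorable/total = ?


Favorable outcomes (roll = 8): 1
Total outcomes = 20
P = 1/20 = 0.0500

P = 0.0500


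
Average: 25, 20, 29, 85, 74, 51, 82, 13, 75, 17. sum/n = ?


Sum = 25 + 20 + 29 + 85 + 74 + 51 + 82 + 13 + 75 + 17 = 471
n = 10
Mean = 471/10 = 47.1000

Mean = 47.1000


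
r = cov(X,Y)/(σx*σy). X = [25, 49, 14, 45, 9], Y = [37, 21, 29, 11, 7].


Mean X = 28.4000, Mean Y = 21.0000
SD X = 16.094720, SD Y = 11.099550
Cov = -12.800000
r = -12.800000/(16.094720*11.099550) = -0.0717

r = -0.0717


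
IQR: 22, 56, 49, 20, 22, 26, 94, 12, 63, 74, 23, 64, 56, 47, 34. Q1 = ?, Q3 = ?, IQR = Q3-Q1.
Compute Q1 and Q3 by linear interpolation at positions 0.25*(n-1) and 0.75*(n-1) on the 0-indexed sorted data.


Sorted: 12, 20, 22, 22, 23, 26, 34, 47, 49, 56, 56, 63, 64, 74, 94
Q1 (25th %ile) = 22.5000
Q3 (75th %ile) = 59.5000
IQR = 59.5000 - 22.5000 = 37.0000

IQR = 37.0000


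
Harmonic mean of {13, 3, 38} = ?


Sum of reciprocals = 1/13 + 1/3 + 1/38 = 0.436572
HM = 3/0.436572 = 6.8717

HM = 6.8717


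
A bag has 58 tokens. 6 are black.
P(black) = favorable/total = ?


P = 6/58 = 0.1034

P = 0.1034


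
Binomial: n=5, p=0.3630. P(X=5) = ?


C(5,5) = 1
p^5 = 0.006303
(1-p)^0 = 1.000000
P = 1 * 0.006303 * 1.000000 = 0.0063

P(X=5) = 0.0063


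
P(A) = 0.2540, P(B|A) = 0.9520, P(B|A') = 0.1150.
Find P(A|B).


P(B) = P(B|A)*P(A) + P(B|A')*P(A')
= 0.9520*0.2540 + 0.1150*0.7460
= 0.241808 + 0.085790 = 0.327598
P(A|B) = 0.241808/0.327598 = 0.7381

P(A|B) = 0.7381


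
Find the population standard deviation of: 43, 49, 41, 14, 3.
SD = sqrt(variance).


Mean = 30.0000
Variance = 327.2000
SD = sqrt(327.2000) = 18.0887

SD = 18.0887


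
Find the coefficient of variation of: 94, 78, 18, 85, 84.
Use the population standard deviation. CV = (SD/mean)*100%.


Mean = 71.8000
SD = 27.3817
CV = (27.3817/71.8000)*100 = 38.1361%

CV = 38.1361%


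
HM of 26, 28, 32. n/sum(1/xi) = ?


Sum of reciprocals = 1/26 + 1/28 + 1/32 = 0.105426
HM = 3/0.105426 = 28.4560

HM = 28.4560


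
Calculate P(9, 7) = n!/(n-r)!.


P(9,7) = 9!/2!
= 362880/2
= 181440

P(9,7) = 181440


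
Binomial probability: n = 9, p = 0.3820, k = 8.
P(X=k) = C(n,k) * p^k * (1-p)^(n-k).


C(9,8) = 9
p^8 = 0.000453
(1-p)^1 = 0.618000
P = 9 * 0.000453 * 0.618000 = 0.0025

P(X=8) = 0.0025


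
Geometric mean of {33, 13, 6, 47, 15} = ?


Product = 33 × 13 × 6 × 47 × 15 = 1814670
GM = 1814670^(1/5) = 17.8550

GM = 17.8550


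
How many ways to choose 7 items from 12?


C(12,7) = 12!/(7! × 5!)
= 479001600/(5040 × 120)
= 792

C(12,7) = 792


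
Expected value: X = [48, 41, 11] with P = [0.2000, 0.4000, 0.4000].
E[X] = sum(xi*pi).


E[X] = 48*0.2000 + 41*0.4000 + 11*0.4000
= 9.6000 + 16.4000 + 4.4000
= 30.4000

E[X] = 30.4000


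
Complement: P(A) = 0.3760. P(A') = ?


P(not A) = 1 - 0.3760 = 0.6240

P(not A) = 0.6240


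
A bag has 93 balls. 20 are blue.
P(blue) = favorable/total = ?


P = 20/93 = 0.2151

P = 0.2151


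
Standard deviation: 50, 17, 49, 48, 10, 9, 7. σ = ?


Mean = 27.1429
Variance = 366.6939
SD = sqrt(366.6939) = 19.1493

SD = 19.1493


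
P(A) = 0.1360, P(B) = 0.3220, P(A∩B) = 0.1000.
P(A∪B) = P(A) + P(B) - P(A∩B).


P(A∪B) = 0.1360 + 0.3220 - 0.1000
= 0.4580 - 0.1000
= 0.3580

P(A∪B) = 0.3580


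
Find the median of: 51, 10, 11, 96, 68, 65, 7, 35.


Sorted: 7, 10, 11, 35, 51, 65, 68, 96
n = 8 (even)
Middle values: 35 and 51
Median = (35+51)/2 = 43.0000

Median = 43.0000


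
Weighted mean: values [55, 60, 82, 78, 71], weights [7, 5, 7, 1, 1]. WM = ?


Numerator = 55*7 + 60*5 + 82*7 + 78*1 + 71*1 = 1408
Denominator = 7 + 5 + 7 + 1 + 1 = 21
WM = 1408/21 = 67.0476

WM = 67.0476


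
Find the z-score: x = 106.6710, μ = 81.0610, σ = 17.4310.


z = (106.6710 - 81.0610)/17.4310
= 25.6100/17.4310
= 1.4692

z = 1.4692


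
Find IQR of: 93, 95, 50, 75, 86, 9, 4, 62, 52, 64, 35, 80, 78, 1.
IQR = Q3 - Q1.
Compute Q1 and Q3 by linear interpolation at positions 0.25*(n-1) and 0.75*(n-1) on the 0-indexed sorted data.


Sorted: 1, 4, 9, 35, 50, 52, 62, 64, 75, 78, 80, 86, 93, 95
Q1 (25th %ile) = 38.7500
Q3 (75th %ile) = 79.5000
IQR = 79.5000 - 38.7500 = 40.7500

IQR = 40.7500


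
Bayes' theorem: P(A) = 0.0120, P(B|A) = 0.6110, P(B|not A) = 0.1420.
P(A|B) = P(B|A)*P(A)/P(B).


P(B) = P(B|A)*P(A) + P(B|A')*P(A')
= 0.6110*0.0120 + 0.1420*0.9880
= 0.007332 + 0.140296 = 0.147628
P(A|B) = 0.007332/0.147628 = 0.0497

P(A|B) = 0.0497


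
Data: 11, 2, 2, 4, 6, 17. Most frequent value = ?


Frequencies: 2:2, 4:1, 6:1, 11:1, 17:1
Max frequency = 2
Mode = 2

Mode = 2


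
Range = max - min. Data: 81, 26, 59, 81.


Max = 81, Min = 26
Range = 81 - 26 = 55

Range = 55


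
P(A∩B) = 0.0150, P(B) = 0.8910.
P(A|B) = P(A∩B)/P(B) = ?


P(A|B) = 0.0150/0.8910 = 0.0168

P(A|B) = 0.0168


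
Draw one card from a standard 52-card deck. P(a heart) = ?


13 hearts in 52 cards
P = 13/52 = 0.2500

P = 0.2500


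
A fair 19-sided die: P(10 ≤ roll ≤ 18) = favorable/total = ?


Favorable outcomes (10 ≤ roll ≤ 18): 9
Total outcomes = 19
P = 9/19 = 0.4737

P = 0.4737


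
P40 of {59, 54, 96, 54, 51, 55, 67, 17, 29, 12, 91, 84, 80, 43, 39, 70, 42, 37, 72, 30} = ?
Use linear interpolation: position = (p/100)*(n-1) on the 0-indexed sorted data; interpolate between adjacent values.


Sorted: 12, 17, 29, 30, 37, 39, 42, 43, 51, 54, 54, 55, 59, 67, 70, 72, 80, 84, 91, 96
n = 20
Index = 40/100 * 19 = 7.6000
Lower = data[7] = 43, Upper = data[8] = 51
P40 = 43 + 0.6000*(8) = 47.8000

P40 = 47.8000


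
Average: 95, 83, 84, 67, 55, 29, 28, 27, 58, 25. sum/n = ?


Sum = 95 + 83 + 84 + 67 + 55 + 29 + 28 + 27 + 58 + 25 = 551
n = 10
Mean = 551/10 = 55.1000

Mean = 55.1000


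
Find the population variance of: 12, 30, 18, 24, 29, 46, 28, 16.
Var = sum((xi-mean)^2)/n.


Mean = 25.3750
Squared deviations: 178.8906, 21.3906, 54.3906, 1.8906, 13.1406, 425.3906, 6.8906, 87.8906
Sum = 789.8750
Variance = 789.8750/8 = 98.7344

Variance = 98.7344


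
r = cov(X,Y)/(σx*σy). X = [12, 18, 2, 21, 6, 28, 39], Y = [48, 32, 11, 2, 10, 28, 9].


Mean X = 18.0000, Mean Y = 20.0000
SD X = 11.868325, SD Y = 15.203383
Cov = -15.571429
r = -15.571429/(11.868325*15.203383) = -0.0863

r = -0.0863


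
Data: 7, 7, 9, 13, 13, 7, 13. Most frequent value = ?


Frequencies: 7:3, 9:1, 13:3
Max frequency = 3
Mode = 7, 13

Mode = 7, 13
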